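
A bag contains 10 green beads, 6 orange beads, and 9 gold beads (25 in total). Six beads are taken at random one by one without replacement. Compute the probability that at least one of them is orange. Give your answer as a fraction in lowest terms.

5356/6325

Use the complement: P(at least one orange) = 1 − P(no orange).
P(none) = C(19,6)/C(25,6) = 27132/177100.
So P = 1 − 27132/177100 = 5356/6325 ≈ 0.8468.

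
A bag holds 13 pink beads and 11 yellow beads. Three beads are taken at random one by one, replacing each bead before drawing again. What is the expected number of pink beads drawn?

By linearity of expectation, E[X] = Σ P(draw i is pink); each independent draw has P(pink) = 13/24.
E[X] = 3 · 13/24 = 13/8 ≈ 1.6250.

13/8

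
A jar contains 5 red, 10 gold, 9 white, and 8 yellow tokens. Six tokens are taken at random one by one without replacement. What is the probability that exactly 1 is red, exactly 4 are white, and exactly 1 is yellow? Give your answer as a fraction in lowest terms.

5/899

Unordered draws without replacement: count favorable combinations over C(32,6).
Favorable = C(5,1) · C(10,0) · C(9,4) · C(8,1) = 5040; total = C(32,6) = 906192.
P = 5040/906192 = 5/899 ≈ 0.0056.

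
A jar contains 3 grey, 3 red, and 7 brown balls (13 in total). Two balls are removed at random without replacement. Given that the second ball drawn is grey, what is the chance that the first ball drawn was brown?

7/12

P(first=brown and the second ball drawn is grey) = (7/13)·(3/12) = 7/52.
P(the second ball drawn is grey) = Σ over first color = 1/26 + 3/52 + 7/52 = 3/13.
By Bayes, P(first=brown | the second ball drawn is grey) = 7/52 / 3/13 = 7/12 ≈ 0.5833.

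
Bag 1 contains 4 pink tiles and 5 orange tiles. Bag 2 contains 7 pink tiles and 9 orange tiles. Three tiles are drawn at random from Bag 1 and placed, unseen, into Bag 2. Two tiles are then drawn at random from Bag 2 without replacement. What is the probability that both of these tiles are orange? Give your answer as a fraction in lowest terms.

311/1026

Condition on how many of the transferred tiles are orange (from Bag 1: 5 orange of 9; then Bag 2 has 19 total).
  0 orange: C(5,0)C(4,3)/C(9,3) = 1/21; then P = C(9,2)/C(19,2) = 4/19
  1 orange: C(5,1)C(4,2)/C(9,3) = 5/14; then P = C(10,2)/C(19,2) = 5/19
  2 orange: C(5,2)C(4,1)/C(9,3) = 10/21; then P = C(11,2)/C(19,2) = 55/171
  3 orange: C(5,3)C(4,0)/C(9,3) = 5/42; then P = C(12,2)/C(19,2) = 22/57
P(both orange) = 311/1026 ≈ 0.3031.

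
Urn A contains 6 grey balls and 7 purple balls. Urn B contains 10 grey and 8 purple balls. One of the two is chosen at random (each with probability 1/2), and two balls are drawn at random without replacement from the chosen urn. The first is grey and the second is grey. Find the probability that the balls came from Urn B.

P(E | Urn A) = 5/26; P(E | Urn B) = 5/17.
P(E) = 1/2·5/26 + 1/2·5/17 = 215/884.
By Bayes' rule, P(Urn B | E) = 5/34 / 215/884 = 26/43 ≈ 0.6047.

26/43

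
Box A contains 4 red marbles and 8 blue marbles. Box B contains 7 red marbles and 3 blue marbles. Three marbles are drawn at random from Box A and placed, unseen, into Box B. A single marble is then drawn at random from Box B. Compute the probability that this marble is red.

Condition on how many of the transferred marbles are red (from Box A: 4 red of 12; then Box B has 13 total).
  0 red: C(4,0)C(8,3)/C(12,3) = 14/55; then P = 7/13
  1 red: C(4,1)C(8,2)/C(12,3) = 28/55; then P = 8/13
  2 red: C(4,2)C(8,1)/C(12,3) = 12/55; then P = 9/13
  3 red: C(4,3)C(8,0)/C(12,3) = 1/55; then P = 10/13
P(red from Box B) = 8/13 ≈ 0.6154.

8/13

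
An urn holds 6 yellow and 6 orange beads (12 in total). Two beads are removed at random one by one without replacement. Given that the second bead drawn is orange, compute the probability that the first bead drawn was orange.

5/11

P(first=orange and the second bead drawn is orange) = (6/12)·(5/11) = 5/22.
P(the second bead drawn is orange) = Σ over first color = 3/11 + 5/22 = 1/2.
By Bayes, P(first=orange | the second bead drawn is orange) = 5/22 / 1/2 = 5/11 ≈ 0.4545.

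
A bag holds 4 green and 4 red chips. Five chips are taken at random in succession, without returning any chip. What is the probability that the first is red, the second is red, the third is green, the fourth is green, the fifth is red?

3/70

Multiply the conditional probability of each draw in order, without replacement, so each draw removes one from its color and from the total.
P = (4/8) · (3/7) · (4/6) · (3/5) · (2/4) = 3/70 ≈ 0.0429.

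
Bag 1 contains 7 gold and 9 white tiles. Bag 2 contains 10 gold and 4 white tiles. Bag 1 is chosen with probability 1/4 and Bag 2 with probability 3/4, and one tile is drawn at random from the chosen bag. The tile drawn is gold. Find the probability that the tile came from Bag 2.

240/289

P(gold | Bag 1) = 7/16; P(gold | Bag 2) = 5/7.
P(gold) = 1/4·7/16 + 3/4·5/7 = 289/448.
By Bayes' rule, P(Bag 2 | gold) = 15/28 / 289/448 = 240/289 ≈ 0.8304.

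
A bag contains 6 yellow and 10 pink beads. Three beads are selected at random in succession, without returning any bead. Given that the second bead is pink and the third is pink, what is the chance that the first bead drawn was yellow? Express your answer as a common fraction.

P(first=yellow and the second bead is pink and the third is pink) = (6/16)·(10/15)·(9/14) = 9/56.
P(E) = Σ over first color = 9/56 + 3/14 = 3/8.
By Bayes, P(first=yellow | E) = 9/56 / 3/8 = 3/7 ≈ 0.4286.

3/7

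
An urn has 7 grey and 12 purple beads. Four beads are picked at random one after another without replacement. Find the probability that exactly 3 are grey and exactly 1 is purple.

Unordered draws without replacement: count favorable combinations over C(19,4).
Favorable = C(7,3) · C(12,1) = 420; total = C(19,4) = 3876.
P = 420/3876 = 35/323 ≈ 0.1084.

35/323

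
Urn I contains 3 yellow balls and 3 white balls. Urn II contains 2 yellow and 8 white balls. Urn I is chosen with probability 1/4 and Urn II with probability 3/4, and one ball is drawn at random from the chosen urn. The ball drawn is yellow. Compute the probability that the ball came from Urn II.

P(yellow | Urn I) = 1/2; P(yellow | Urn II) = 1/5.
P(yellow) = 1/4·1/2 + 3/4·1/5 = 11/40.
By Bayes' rule, P(Urn II | yellow) = 3/20 / 11/40 = 6/11 ≈ 0.5455.

6/11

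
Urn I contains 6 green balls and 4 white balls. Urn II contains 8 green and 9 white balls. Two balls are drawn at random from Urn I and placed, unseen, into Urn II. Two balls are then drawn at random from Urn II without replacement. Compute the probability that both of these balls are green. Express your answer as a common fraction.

Condition on how many of the transferred balls are green (from Urn I: 6 green of 10; then Urn II has 19 total).
  0 green: C(6,0)C(4,2)/C(10,2) = 2/15; then P = C(8,2)/C(19,2) = 28/171
  1 green: C(6,1)C(4,1)/C(10,2) = 8/15; then P = C(9,2)/C(19,2) = 4/19
  2 green: C(6,2)C(4,0)/C(10,2) = 1/3; then P = C(10,2)/C(19,2) = 5/19
P(both green) = 569/2565 ≈ 0.2218.

569/2565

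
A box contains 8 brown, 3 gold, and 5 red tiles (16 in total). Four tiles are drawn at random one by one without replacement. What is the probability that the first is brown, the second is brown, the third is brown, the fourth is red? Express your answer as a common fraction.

1/26

Multiply the conditional probability of each draw in order, without replacement, so each draw removes one from its color and from the total.
P = (8/16) · (7/15) · (6/14) · (5/13) = 1/26 ≈ 0.0385.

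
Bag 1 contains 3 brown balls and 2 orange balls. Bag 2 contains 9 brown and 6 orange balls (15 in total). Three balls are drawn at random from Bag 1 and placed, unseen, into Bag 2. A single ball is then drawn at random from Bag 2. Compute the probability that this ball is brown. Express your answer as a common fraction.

3/5

Condition on how many of the transferred balls are brown (from Bag 1: 3 brown of 5; then Bag 2 has 18 total).
  1 brown: C(3,1)C(2,2)/C(5,3) = 3/10; then P = 10/18
  2 brown: C(3,2)C(2,1)/C(5,3) = 3/5; then P = 11/18
  3 brown: C(3,3)C(2,0)/C(5,3) = 1/10; then P = 12/18
P(brown from Bag 2) = 3/5 ≈ 0.6000.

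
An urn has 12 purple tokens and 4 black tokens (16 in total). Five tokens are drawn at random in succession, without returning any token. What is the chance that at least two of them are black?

Sum the hypergeometric tail for j = 2,…,4 black tokens.
Favorable = C(4,2)·C(12,3) + C(4,3)·C(12,2) + C(4,4)·C(12,1) = 1596; total = C(16,5) = 4368.
P = 1596/4368 = 19/52 ≈ 0.3654.

19/52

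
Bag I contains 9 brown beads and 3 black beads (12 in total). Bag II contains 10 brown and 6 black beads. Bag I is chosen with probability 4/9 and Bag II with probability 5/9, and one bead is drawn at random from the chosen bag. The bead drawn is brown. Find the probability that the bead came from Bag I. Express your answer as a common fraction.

24/49

P(brown | Bag I) = 3/4; P(brown | Bag II) = 5/8.
P(brown) = 4/9·3/4 + 5/9·5/8 = 49/72.
By Bayes' rule, P(Bag I | brown) = 1/3 / 49/72 = 24/49 ≈ 0.4898.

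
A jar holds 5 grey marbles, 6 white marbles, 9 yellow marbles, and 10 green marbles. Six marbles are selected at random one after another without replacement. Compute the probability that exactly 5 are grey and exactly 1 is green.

Unordered draws without replacement: count favorable combinations over C(30,6).
Favorable = C(5,5) · C(6,0) · C(9,0) · C(10,1) = 10; total = C(30,6) = 593775.
P = 10/593775 = 2/118755 ≈ 0.0000.

2/118755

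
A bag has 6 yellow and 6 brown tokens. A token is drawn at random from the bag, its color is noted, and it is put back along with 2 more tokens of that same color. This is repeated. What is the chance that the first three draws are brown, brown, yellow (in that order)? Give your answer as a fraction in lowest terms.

3/28

Track the composition after each reinforcement of +2.
P = (6/12) · (8/14) · (6/16) = 3/28 ≈ 0.1071.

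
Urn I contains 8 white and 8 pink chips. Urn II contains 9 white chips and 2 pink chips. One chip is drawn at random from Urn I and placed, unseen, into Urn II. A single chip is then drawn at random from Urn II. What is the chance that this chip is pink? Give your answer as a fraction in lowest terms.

5/24

Condition on how many of the transferred chips are pink (from Urn I: 8 pink of 16; then Urn II has 12 total).
  0 pink: C(8,0)C(8,1)/C(16,1) = 1/2; then P = 2/12
  1 pink: C(8,1)C(8,0)/C(16,1) = 1/2; then P = 3/12
P(pink from Urn II) = 5/24 ≈ 0.2083.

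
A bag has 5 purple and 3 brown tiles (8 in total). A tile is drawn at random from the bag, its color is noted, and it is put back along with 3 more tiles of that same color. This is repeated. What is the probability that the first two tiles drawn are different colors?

Either purple then brown, or brown then purple; after the first draw the total is 11.
P = (5/8)·(3/11) + (3/8)·(5/11) = 15/44 ≈ 0.3409.

15/44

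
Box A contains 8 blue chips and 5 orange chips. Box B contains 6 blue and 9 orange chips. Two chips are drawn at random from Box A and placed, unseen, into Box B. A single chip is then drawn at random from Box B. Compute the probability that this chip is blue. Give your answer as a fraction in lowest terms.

94/221

Condition on how many of the transferred chips are blue (from Box A: 8 blue of 13; then Box B has 17 total).
  0 blue: C(8,0)C(5,2)/C(13,2) = 5/39; then P = 6/17
  1 blue: C(8,1)C(5,1)/C(13,2) = 20/39; then P = 7/17
  2 blue: C(8,2)C(5,0)/C(13,2) = 14/39; then P = 8/17
P(blue from Box B) = 94/221 ≈ 0.4253.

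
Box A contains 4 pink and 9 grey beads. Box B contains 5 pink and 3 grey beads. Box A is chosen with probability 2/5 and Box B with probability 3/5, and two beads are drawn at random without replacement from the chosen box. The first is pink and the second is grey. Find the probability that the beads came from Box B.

195/307

P(E | Box A) = 3/13; P(E | Box B) = 15/56.
P(E) = 2/5·3/13 + 3/5·15/56 = 921/3640.
By Bayes' rule, P(Box B | E) = 9/56 / 921/3640 = 195/307 ≈ 0.6352.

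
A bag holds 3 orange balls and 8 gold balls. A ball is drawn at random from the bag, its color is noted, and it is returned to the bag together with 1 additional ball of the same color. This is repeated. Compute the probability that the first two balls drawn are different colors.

Either gold then orange, or orange then gold; after the first draw the total is 12.
P = (8/11)·(3/12) + (3/11)·(8/12) = 4/11 ≈ 0.3636.

4/11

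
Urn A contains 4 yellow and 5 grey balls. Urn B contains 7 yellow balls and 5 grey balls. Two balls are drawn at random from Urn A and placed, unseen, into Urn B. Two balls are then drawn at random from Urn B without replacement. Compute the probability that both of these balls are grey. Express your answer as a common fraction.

95/546

Condition on how many of the transferred balls are grey (from Urn A: 5 grey of 9; then Urn B has 14 total).
  0 grey: C(5,0)C(4,2)/C(9,2) = 1/6; then P = C(5,2)/C(14,2) = 10/91
  1 grey: C(5,1)C(4,1)/C(9,2) = 5/9; then P = C(6,2)/C(14,2) = 15/91
  2 grey: C(5,2)C(4,0)/C(9,2) = 5/18; then P = C(7,2)/C(14,2) = 3/13
P(both grey) = 95/546 ≈ 0.1740.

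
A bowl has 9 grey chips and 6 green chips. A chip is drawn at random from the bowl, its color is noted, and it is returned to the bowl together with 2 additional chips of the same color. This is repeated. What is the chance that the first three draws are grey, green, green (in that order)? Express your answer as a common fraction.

Track the composition after each reinforcement of +2.
P = (9/15) · (6/17) · (8/19) = 144/1615 ≈ 0.0892.

144/1615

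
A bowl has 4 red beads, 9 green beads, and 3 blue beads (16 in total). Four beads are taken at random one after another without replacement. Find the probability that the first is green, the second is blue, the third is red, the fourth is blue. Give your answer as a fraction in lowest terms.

Multiply the conditional probability of each draw in order, without replacement, so each draw removes one from its color and from the total.
P = (9/16) · (3/15) · (4/14) · (2/13) = 9/1820 ≈ 0.0049.

9/1820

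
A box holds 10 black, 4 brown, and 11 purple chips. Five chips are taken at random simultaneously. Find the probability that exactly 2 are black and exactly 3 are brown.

6/1771

Unordered draws without replacement: count favorable combinations over C(25,5).
Favorable = C(10,2) · C(4,3) · C(11,0) = 180; total = C(25,5) = 53130.
P = 180/53130 = 6/1771 ≈ 0.0034.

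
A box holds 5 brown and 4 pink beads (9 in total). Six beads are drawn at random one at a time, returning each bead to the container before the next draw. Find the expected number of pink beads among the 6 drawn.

By linearity of expectation, E[X] = Σ P(draw i is pink); each independent draw has P(pink) = 4/9.
E[X] = 6 · 4/9 = 8/3 ≈ 2.6667.

8/3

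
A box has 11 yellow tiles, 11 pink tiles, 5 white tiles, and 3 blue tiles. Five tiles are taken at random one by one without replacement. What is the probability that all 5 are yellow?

11/3393

Unordered draws without replacement: count favorable combinations over C(30,5).
Favorable = C(11,5) · C(11,0) · C(5,0) · C(3,0) = 462; total = C(30,5) = 142506.
P = 462/142506 = 11/3393 ≈ 0.0032.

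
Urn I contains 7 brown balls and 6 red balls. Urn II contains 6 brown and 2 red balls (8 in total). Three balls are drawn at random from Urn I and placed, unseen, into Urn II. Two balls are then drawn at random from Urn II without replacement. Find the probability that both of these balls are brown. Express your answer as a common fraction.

51/110

Condition on how many of the transferred balls are brown (from Urn I: 7 brown of 13; then Urn II has 11 total).
  0 brown: C(7,0)C(6,3)/C(13,3) = 10/143; then P = C(6,2)/C(11,2) = 3/11
  1 brown: C(7,1)C(6,2)/C(13,3) = 105/286; then P = C(7,2)/C(11,2) = 21/55
  2 brown: C(7,2)C(6,1)/C(13,3) = 63/143; then P = C(8,2)/C(11,2) = 28/55
  3 brown: C(7,3)C(6,0)/C(13,3) = 35/286; then P = C(9,2)/C(11,2) = 36/55
P(both brown) = 51/110 ≈ 0.4636.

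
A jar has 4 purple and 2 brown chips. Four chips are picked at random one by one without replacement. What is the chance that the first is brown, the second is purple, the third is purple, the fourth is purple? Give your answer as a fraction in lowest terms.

2/15

Multiply the conditional probability of each draw in order, without replacement, so each draw removes one from its color and from the total.
P = (2/6) · (4/5) · (3/4) · (2/3) = 2/15 ≈ 0.1333.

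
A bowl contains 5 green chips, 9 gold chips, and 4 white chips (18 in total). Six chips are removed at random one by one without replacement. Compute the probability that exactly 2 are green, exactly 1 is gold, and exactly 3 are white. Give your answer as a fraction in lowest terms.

Unordered draws without replacement: count favorable combinations over C(18,6).
Favorable = C(5,2) · C(9,1) · C(4,3) = 360; total = C(18,6) = 18564.
P = 360/18564 = 30/1547 ≈ 0.0194.

30/1547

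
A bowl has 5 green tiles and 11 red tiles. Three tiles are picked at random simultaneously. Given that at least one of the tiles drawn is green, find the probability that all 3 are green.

P(all 3 green) = C(5,3)/C(16,3) = 1/56; P(at least one green) = 1 − C(11,3)/C(16,3) = 79/112.
Since 'all 3 green' ⊆ 'at least one green', P(all 3 | at least one) = 1/56 / 79/112 = 2/79 ≈ 0.0253.

2/79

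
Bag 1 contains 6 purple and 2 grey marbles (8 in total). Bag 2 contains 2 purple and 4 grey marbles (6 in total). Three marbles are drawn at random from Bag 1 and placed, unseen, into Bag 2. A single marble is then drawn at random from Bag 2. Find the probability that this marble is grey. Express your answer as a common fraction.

Condition on how many of the transferred marbles are grey (from Bag 1: 2 grey of 8; then Bag 2 has 9 total).
  0 grey: C(2,0)C(6,3)/C(8,3) = 5/14; then P = 4/9
  1 grey: C(2,1)C(6,2)/C(8,3) = 15/28; then P = 5/9
  2 grey: C(2,2)C(6,1)/C(8,3) = 3/28; then P = 6/9
P(grey from Bag 2) = 19/36 ≈ 0.5278.

19/36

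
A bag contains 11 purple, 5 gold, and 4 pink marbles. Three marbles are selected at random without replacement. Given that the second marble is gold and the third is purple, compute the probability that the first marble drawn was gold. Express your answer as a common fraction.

P(first=gold and the second marble is gold and the third is purple) = (5/20)·(4/19)·(11/18) = 11/342.
P(E) = Σ over first color = 55/684 + 11/342 + 11/342 = 11/76.
By Bayes, P(first=gold | E) = 11/342 / 11/76 = 2/9 ≈ 0.2222.

2/9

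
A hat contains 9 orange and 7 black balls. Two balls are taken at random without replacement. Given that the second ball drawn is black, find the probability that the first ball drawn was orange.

3/5

P(first=orange and the second ball drawn is black) = (9/16)·(7/15) = 21/80.
P(the second ball drawn is black) = Σ over first color = 21/80 + 7/40 = 7/16.
By Bayes, P(first=orange | the second ball drawn is black) = 21/80 / 7/16 = 3/5 ≈ 0.6000.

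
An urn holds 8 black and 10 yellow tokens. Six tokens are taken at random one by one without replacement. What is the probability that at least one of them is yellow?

662/663

Use the complement: P(at least one yellow) = 1 − P(no yellow).
P(none) = C(8,6)/C(18,6) = 28/18564.
So P = 1 − 28/18564 = 662/663 ≈ 0.9985.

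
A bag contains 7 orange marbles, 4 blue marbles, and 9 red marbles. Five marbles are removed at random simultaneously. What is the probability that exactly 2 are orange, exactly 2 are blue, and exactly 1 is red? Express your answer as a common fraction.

Unordered draws without replacement: count favorable combinations over C(20,5).
Favorable = C(7,2) · C(4,2) · C(9,1) = 1134; total = C(20,5) = 15504.
P = 1134/15504 = 189/2584 ≈ 0.0731.

189/2584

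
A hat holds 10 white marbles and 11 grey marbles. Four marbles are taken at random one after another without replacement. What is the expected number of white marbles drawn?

40/21

By linearity of expectation, E[X] = Σ P(draw i is white); by symmetry each draw (even without replacement) has P(white) = 10/21.
E[X] = 4 · 10/21 = 40/21 ≈ 1.9048.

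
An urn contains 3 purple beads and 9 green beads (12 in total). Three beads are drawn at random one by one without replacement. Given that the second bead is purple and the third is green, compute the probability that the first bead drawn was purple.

P(first=purple and the second bead is purple and the third is green) = (3/12)·(2/11)·(9/10) = 9/220.
P(E) = Σ over first color = 9/220 + 9/55 = 9/44.
By Bayes, P(first=purple | E) = 9/220 / 9/44 = 1/5 ≈ 0.2000.

1/5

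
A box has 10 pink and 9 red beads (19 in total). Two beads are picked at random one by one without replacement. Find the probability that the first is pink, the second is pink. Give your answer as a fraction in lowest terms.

Multiply the conditional probability of each draw in order, without replacement, so each draw removes one from its color and from the total.
P = (10/19) · (9/18) = 5/19 ≈ 0.2632.

5/19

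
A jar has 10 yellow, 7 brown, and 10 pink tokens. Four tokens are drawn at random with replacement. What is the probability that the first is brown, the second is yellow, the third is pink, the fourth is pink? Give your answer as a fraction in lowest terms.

Multiply the conditional probability of each draw in order, with replacement (the composition resets each draw).
P = (7/27) · (10/27) · (10/27) · (10/27) = 7000/531441 ≈ 0.0132.

7000/531441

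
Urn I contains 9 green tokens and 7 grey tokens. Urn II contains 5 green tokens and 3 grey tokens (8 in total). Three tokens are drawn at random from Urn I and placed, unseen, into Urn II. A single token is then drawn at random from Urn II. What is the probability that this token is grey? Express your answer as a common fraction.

Condition on how many of the transferred tokens are grey (from Urn I: 7 grey of 16; then Urn II has 11 total).
  0 grey: C(7,0)C(9,3)/C(16,3) = 3/20; then P = 3/11
  1 grey: C(7,1)C(9,2)/C(16,3) = 9/20; then P = 4/11
  2 grey: C(7,2)C(9,1)/C(16,3) = 27/80; then P = 5/11
  3 grey: C(7,3)C(9,0)/C(16,3) = 1/16; then P = 6/11
P(grey from Urn II) = 69/176 ≈ 0.3920.

69/176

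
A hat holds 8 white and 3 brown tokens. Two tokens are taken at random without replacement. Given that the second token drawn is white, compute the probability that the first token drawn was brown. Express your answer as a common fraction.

3/10

P(first=brown and the second token drawn is white) = (3/11)·(8/10) = 12/55.
P(the second token drawn is white) = Σ over first color = 28/55 + 12/55 = 8/11.
By Bayes, P(first=brown | the second token drawn is white) = 12/55 / 8/11 = 3/10 ≈ 0.3000.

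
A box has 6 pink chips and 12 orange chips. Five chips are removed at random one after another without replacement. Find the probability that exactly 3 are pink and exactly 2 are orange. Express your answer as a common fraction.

55/357

Unordered draws without replacement: count favorable combinations over C(18,5).
Favorable = C(6,3) · C(12,2) = 1320; total = C(18,5) = 8568.
P = 1320/8568 = 55/357 ≈ 0.1541.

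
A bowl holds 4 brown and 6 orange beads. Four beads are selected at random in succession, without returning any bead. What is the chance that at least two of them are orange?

Sum the hypergeometric tail for j = 2,…,4 orange beads.
Favorable = C(6,2)·C(4,2) + C(6,3)·C(4,1) + C(6,4)·C(4,0) = 185; total = C(10,4) = 210.
P = 185/210 = 37/42 ≈ 0.8810.

37/42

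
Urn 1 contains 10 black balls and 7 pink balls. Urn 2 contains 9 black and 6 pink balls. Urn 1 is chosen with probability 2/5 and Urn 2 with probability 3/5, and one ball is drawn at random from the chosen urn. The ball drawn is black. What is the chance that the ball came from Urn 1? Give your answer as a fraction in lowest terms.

100/253

P(black | Urn 1) = 10/17; P(black | Urn 2) = 3/5.
P(black) = 2/5·10/17 + 3/5·3/5 = 253/425.
By Bayes' rule, P(Urn 1 | black) = 4/17 / 253/425 = 100/253 ≈ 0.3953.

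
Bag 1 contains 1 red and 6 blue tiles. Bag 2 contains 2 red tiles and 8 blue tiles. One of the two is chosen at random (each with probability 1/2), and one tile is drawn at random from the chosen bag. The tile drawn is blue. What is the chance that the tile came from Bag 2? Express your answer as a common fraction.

14/29

P(blue | Bag 1) = 6/7; P(blue | Bag 2) = 4/5.
P(blue) = 1/2·6/7 + 1/2·4/5 = 29/35.
By Bayes' rule, P(Bag 2 | blue) = 2/5 / 29/35 = 14/29 ≈ 0.4828.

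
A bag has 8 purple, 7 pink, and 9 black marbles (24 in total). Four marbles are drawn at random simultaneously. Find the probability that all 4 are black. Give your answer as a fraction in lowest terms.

Unordered draws without replacement: count favorable combinations over C(24,4).
Favorable = C(8,0) · C(7,0) · C(9,4) = 126; total = C(24,4) = 10626.
P = 126/10626 = 3/253 ≈ 0.0119.

3/253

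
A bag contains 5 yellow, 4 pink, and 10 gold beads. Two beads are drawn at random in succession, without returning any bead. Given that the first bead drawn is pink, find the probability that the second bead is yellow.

5/18

After removing 1 pink, the bag has 5 yellow out of 18 remaining.
P(second is yellow | given) = 5/18 ≈ 0.2778.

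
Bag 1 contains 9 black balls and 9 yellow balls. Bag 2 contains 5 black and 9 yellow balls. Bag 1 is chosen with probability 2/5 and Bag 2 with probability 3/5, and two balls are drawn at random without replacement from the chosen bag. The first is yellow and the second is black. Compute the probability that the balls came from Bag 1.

182/437

P(E | Bag 1) = 9/34; P(E | Bag 2) = 45/182.
P(E) = 2/5·9/34 + 3/5·45/182 = 3933/15470.
By Bayes' rule, P(Bag 1 | E) = 9/85 / 3933/15470 = 182/437 ≈ 0.4165.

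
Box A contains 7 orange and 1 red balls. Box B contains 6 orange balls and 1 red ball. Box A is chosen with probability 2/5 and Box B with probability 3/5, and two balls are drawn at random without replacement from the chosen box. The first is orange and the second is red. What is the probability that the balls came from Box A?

P(E | Box A) = 1/8; P(E | Box B) = 1/7.
P(E) = 2/5·1/8 + 3/5·1/7 = 19/140.
By Bayes' rule, P(Box A | E) = 1/20 / 19/140 = 7/19 ≈ 0.3684.

7/19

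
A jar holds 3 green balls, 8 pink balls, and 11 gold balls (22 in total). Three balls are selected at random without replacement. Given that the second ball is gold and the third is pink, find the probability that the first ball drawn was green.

P(first=green and the second ball is gold and the third is pink) = (3/22)·(11/21)·(8/20) = 1/35.
P(E) = Σ over first color = 1/35 + 1/15 + 2/21 = 4/21.
By Bayes, P(first=green | E) = 1/35 / 4/21 = 3/20 ≈ 0.1500.

3/20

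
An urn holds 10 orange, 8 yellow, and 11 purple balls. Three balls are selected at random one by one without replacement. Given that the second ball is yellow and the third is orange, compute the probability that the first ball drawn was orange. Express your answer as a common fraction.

1/3

P(first=orange and the second ball is yellow and the third is orange) = (10/29)·(8/28)·(9/27) = 20/609.
P(E) = Σ over first color = 20/609 + 20/783 + 220/5481 = 20/203.
By Bayes, P(first=orange | E) = 20/609 / 20/203 = 1/3 ≈ 0.3333.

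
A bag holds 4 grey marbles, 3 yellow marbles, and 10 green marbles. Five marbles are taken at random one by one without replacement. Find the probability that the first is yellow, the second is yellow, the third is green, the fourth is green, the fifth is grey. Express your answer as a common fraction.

9/3094

Multiply the conditional probability of each draw in order, without replacement, so each draw removes one from its color and from the total.
P = (3/17) · (2/16) · (10/15) · (9/14) · (4/13) = 9/3094 ≈ 0.0029.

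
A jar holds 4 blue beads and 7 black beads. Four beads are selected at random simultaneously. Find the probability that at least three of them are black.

Sum the hypergeometric tail for j = 3,…,4 black beads.
Favorable = C(7,3)·C(4,1) + C(7,4)·C(4,0) = 175; total = C(11,4) = 330.
P = 175/330 = 35/66 ≈ 0.5303.

35/66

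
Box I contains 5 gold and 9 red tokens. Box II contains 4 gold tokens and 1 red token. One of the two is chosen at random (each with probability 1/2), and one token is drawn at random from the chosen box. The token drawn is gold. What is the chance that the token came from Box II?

P(gold | Box I) = 5/14; P(gold | Box II) = 4/5.
P(gold) = 1/2·5/14 + 1/2·4/5 = 81/140.
By Bayes' rule, P(Box II | gold) = 2/5 / 81/140 = 56/81 ≈ 0.6914.

56/81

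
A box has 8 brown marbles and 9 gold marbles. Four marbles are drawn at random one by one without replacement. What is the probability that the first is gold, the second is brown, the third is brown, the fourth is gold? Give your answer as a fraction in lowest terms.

6/85

Multiply the conditional probability of each draw in order, without replacement, so each draw removes one from its color and from the total.
P = (9/17) · (8/16) · (7/15) · (8/14) = 6/85 ≈ 0.0706.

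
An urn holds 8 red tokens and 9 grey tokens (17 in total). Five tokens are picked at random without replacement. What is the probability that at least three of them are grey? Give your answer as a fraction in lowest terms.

249/442

Sum the hypergeometric tail for j = 3,…,5 grey tokens.
Favorable = C(9,3)·C(8,2) + C(9,4)·C(8,1) + C(9,5)·C(8,0) = 3486; total = C(17,5) = 6188.
P = 3486/6188 = 249/442 ≈ 0.5633.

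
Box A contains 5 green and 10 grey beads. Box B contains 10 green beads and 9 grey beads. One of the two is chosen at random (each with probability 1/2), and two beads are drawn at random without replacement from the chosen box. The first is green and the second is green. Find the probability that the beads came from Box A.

P(E | Box A) = 2/21; P(E | Box B) = 5/19.
P(E) = 1/2·2/21 + 1/2·5/19 = 143/798.
By Bayes' rule, P(Box A | E) = 1/21 / 143/798 = 38/143 ≈ 0.2657.

38/143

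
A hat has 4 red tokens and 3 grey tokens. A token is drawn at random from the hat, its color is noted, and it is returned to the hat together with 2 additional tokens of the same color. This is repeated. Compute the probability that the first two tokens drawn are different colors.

8/21

Either grey then red, or red then grey; after the first draw the total is 9.
P = (3/7)·(4/9) + (4/7)·(3/9) = 8/21 ≈ 0.3810.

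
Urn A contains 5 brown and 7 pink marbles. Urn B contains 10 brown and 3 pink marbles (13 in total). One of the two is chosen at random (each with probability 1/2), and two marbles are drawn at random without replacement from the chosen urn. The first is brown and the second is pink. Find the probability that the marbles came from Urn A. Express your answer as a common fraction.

91/157

P(E | Urn A) = 35/132; P(E | Urn B) = 5/26.
P(E) = 1/2·35/132 + 1/2·5/26 = 785/3432.
By Bayes' rule, P(Urn A | E) = 35/264 / 785/3432 = 91/157 ≈ 0.5796.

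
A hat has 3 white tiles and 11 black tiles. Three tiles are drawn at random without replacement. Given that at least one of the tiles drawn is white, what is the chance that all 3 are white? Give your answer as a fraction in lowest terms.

P(all 3 white) = C(3,3)/C(14,3) = 1/364; P(at least one white) = 1 − C(11,3)/C(14,3) = 199/364.
Since 'all 3 white' ⊆ 'at least one white', P(all 3 | at least one) = 1/364 / 199/364 = 1/199 ≈ 0.0050.

1/199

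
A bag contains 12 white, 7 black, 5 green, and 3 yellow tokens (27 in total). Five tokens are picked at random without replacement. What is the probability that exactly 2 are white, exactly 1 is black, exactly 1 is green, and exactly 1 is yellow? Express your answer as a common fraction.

77/897

Unordered draws without replacement: count favorable combinations over C(27,5).
Favorable = C(12,2) · C(7,1) · C(5,1) · C(3,1) = 6930; total = C(27,5) = 80730.
P = 6930/80730 = 77/897 ≈ 0.0858.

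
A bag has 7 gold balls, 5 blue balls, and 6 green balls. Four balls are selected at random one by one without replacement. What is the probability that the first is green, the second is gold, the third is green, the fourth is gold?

7/408

Multiply the conditional probability of each draw in order, without replacement, so each draw removes one from its color and from the total.
P = (6/18) · (7/17) · (5/16) · (6/15) = 7/408 ≈ 0.0172.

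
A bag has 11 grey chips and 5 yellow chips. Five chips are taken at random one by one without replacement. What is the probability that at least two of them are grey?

77/78

Sum the hypergeometric tail for j = 2,…,5 grey chips.
Favorable = C(11,2)·C(5,3) + C(11,3)·C(5,2) + C(11,4)·C(5,1) + C(11,5)·C(5,0) = 4312; total = C(16,5) = 4368.
P = 4312/4368 = 77/78 ≈ 0.9872.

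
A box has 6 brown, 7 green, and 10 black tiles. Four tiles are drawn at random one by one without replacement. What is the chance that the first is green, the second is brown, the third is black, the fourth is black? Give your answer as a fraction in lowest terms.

9/506

Multiply the conditional probability of each draw in order, without replacement, so each draw removes one from its color and from the total.
P = (7/23) · (6/22) · (10/21) · (9/20) = 9/506 ≈ 0.0178.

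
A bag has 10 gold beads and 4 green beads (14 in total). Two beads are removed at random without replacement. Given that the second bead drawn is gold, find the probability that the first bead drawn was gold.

9/13

P(first=gold and the second bead drawn is gold) = (10/14)·(9/13) = 45/91.
P(the second bead drawn is gold) = Σ over first color = 45/91 + 20/91 = 5/7.
By Bayes, P(first=gold | the second bead drawn is gold) = 45/91 / 5/7 = 9/13 ≈ 0.6923.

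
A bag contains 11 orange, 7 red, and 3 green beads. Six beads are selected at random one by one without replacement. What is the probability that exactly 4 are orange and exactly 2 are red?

Unordered draws without replacement: count favorable combinations over C(21,6).
Favorable = C(11,4) · C(7,2) · C(3,0) = 6930; total = C(21,6) = 54264.
P = 6930/54264 = 165/1292 ≈ 0.1277.

165/1292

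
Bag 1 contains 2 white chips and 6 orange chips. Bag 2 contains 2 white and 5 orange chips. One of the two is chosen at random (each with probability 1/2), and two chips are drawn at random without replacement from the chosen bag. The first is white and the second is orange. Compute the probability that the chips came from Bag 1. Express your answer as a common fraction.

P(E | Bag 1) = 3/14; P(E | Bag 2) = 5/21.
P(E) = 1/2·3/14 + 1/2·5/21 = 19/84.
By Bayes' rule, P(Bag 1 | E) = 3/28 / 19/84 = 9/19 ≈ 0.4737.

9/19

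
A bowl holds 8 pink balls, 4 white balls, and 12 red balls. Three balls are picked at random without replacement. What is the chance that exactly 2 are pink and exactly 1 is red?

Unordered draws without replacement: count favorable combinations over C(24,3).
Favorable = C(8,2) · C(4,0) · C(12,1) = 336; total = C(24,3) = 2024.
P = 336/2024 = 42/253 ≈ 0.1660.

42/253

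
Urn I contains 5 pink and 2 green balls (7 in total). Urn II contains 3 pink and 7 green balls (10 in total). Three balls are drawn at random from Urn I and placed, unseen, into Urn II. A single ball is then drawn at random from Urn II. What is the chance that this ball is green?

55/91

Condition on how many of the transferred balls are green (from Urn I: 2 green of 7; then Urn II has 13 total).
  0 green: C(2,0)C(5,3)/C(7,3) = 2/7; then P = 7/13
  1 green: C(2,1)C(5,2)/C(7,3) = 4/7; then P = 8/13
  2 green: C(2,2)C(5,1)/C(7,3) = 1/7; then P = 9/13
P(green from Urn II) = 55/91 ≈ 0.6044.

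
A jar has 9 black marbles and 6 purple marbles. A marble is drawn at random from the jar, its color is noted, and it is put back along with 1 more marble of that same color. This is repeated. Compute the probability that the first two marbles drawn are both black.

After a black draw the jar holds 10 black out of 16.
P = (9/15)·(10/16) = 3/8 ≈ 0.3750.

3/8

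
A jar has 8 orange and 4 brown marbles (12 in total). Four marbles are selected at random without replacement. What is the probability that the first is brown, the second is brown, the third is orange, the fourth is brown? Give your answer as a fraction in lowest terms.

8/495

Multiply the conditional probability of each draw in order, without replacement, so each draw removes one from its color and from the total.
P = (4/12) · (3/11) · (8/10) · (2/9) = 8/495 ≈ 0.0162.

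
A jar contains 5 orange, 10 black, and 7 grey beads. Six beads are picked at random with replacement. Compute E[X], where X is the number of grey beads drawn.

21/11

By linearity of expectation, E[X] = Σ P(draw i is grey); each independent draw has P(grey) = 7/22.
E[X] = 6 · 7/22 = 21/11 ≈ 1.9091.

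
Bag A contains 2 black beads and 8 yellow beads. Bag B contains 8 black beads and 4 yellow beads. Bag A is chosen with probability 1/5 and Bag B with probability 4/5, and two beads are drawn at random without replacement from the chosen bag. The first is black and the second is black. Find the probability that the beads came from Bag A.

11/851

P(E | Bag A) = 1/45; P(E | Bag B) = 14/33.
P(E) = 1/5·1/45 + 4/5·14/33 = 851/2475.
By Bayes' rule, P(Bag A | E) = 1/225 / 851/2475 = 11/851 ≈ 0.0129.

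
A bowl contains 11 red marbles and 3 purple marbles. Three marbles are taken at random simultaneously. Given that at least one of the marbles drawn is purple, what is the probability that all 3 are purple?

P(all 3 purple) = C(3,3)/C(14,3) = 1/364; P(at least one purple) = 1 − C(11,3)/C(14,3) = 199/364.
Since 'all 3 purple' ⊆ 'at least one purple', P(all 3 | at least one) = 1/364 / 199/364 = 1/199 ≈ 0.0050.

1/199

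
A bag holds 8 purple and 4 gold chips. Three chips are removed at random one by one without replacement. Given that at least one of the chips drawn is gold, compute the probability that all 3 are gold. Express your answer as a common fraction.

P(all 3 gold) = C(4,3)/C(12,3) = 1/55; P(at least one gold) = 1 − C(8,3)/C(12,3) = 41/55.
Since 'all 3 gold' ⊆ 'at least one gold', P(all 3 | at least one) = 1/55 / 41/55 = 1/41 ≈ 0.0244.

1/41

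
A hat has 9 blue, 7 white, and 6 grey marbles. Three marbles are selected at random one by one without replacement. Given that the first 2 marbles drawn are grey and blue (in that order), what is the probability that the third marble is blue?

After removing 1 blue, 1 grey, the hat has 8 blue out of 20 remaining.
P(third is blue | given) = 8/20 = 2/5 ≈ 0.4000.

2/5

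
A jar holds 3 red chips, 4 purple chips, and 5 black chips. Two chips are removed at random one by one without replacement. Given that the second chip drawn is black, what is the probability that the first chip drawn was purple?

P(first=purple and the second chip drawn is black) = (4/12)·(5/11) = 5/33.
P(the second chip drawn is black) = Σ over first color = 5/44 + 5/33 + 5/33 = 5/12.
By Bayes, P(first=purple | the second chip drawn is black) = 5/33 / 5/12 = 4/11 ≈ 0.3636.

4/11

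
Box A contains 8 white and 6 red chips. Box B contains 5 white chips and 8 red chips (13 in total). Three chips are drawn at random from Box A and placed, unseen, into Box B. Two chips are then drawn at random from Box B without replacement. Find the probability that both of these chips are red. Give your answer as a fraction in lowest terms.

Condition on how many of the transferred chips are red (from Box A: 6 red of 14; then Box B has 16 total).
  0 red: C(6,0)C(8,3)/C(14,3) = 2/13; then P = C(8,2)/C(16,2) = 7/30
  1 red: C(6,1)C(8,2)/C(14,3) = 6/13; then P = C(9,2)/C(16,2) = 3/10
  2 red: C(6,2)C(8,1)/C(14,3) = 30/91; then P = C(10,2)/C(16,2) = 3/8
  3 red: C(6,3)C(8,0)/C(14,3) = 5/91; then P = C(11,2)/C(16,2) = 11/24
P(both red) = 3529/10920 ≈ 0.3232.

3529/10920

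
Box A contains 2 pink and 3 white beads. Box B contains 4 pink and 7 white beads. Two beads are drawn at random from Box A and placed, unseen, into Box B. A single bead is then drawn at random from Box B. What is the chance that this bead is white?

Condition on how many of the transferred beads are white (from Box A: 3 white of 5; then Box B has 13 total).
  0 white: C(3,0)C(2,2)/C(5,2) = 1/10; then P = 7/13
  1 white: C(3,1)C(2,1)/C(5,2) = 3/5; then P = 8/13
  2 white: C(3,2)C(2,0)/C(5,2) = 3/10; then P = 9/13
P(white from Box B) = 41/65 ≈ 0.6308.

41/65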